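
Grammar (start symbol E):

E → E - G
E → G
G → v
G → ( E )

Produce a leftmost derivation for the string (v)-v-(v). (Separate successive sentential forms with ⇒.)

E ⇒ E-G   [E → E - G]
E-G ⇒ E-G-G   [E → E - G]
E-G-G ⇒ G-G-G   [E → G]
G-G-G ⇒ (E)-G-G   [G → ( E )]
(E)-G-G ⇒ (G)-G-G   [E → G]
(G)-G-G ⇒ (v)-G-G   [G → v]
(v)-G-G ⇒ (v)-v-G   [G → v]
(v)-v-G ⇒ (v)-v-(E)   [G → ( E )]
(v)-v-(E) ⇒ (v)-v-(G)   [E → G]
(v)-v-(G) ⇒ (v)-v-(v)   [G → v]

E ⇒ E-G ⇒ E-G-G ⇒ G-G-G ⇒ (E)-G-G ⇒ (G)-G-G ⇒ (v)-G-G ⇒ (v)-v-G ⇒ (v)-v-(E) ⇒ (v)-v-(G) ⇒ (v)-v-(v)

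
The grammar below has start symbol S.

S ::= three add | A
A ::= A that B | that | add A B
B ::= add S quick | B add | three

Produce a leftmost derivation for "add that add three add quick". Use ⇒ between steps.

S ⇒ A ⇒ add A B ⇒ add that B ⇒ add that add S quick ⇒ add that add three add quick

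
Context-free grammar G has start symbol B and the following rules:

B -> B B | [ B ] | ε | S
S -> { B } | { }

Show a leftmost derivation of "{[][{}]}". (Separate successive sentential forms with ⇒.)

B ⇒ S ⇒ {B} ⇒ {BB} ⇒ {[B]B} ⇒ {[]B} ⇒ {[][B]} ⇒ {[][S]} ⇒ {[][{}]}

B ⇒ S   [B -> S]
S ⇒ {B}   [S -> { B }]
{B} ⇒ {BB}   [B -> B B]
{BB} ⇒ {[B]B}   [B -> [ B ]]
{[B]B} ⇒ {[]B}   [B -> ε]
{[]B} ⇒ {[][B]}   [B -> [ B ]]
{[][B]} ⇒ {[][S]}   [B -> S]
{[][S]} ⇒ {[][{}]}   [S -> { }]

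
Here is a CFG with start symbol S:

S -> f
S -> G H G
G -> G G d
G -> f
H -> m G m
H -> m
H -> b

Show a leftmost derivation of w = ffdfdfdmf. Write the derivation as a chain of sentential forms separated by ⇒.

S ⇒ GHG ⇒ GGdHG ⇒ GGdGdHG ⇒ GGdGdGdHG ⇒ fGdGdGdHG ⇒ ffdGdGdHG ⇒ ffdfdGdHG ⇒ ffdfdfdHG ⇒ ffdfdfdmG ⇒ ffdfdfdmf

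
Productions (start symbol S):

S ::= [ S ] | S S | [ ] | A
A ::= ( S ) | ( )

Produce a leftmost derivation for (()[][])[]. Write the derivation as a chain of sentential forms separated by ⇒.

S ⇒ SS ⇒ AS ⇒ (S)S ⇒ (SS)S ⇒ (SSS)S ⇒ (ASS)S ⇒ (()SS)S ⇒ (()[]S)S ⇒ (()[][])S ⇒ (()[][])[]

S ⇒ SS   [S ::= S S]
SS ⇒ AS   [S ::= A]
AS ⇒ (S)S   [A ::= ( S )]
(S)S ⇒ (SS)S   [S ::= S S]
(SS)S ⇒ (SSS)S   [S ::= S S]
(SSS)S ⇒ (ASS)S   [S ::= A]
(ASS)S ⇒ (()SS)S   [A ::= ( )]
(()SS)S ⇒ (()[]S)S   [S ::= [ ]]
(()[]S)S ⇒ (()[][])S   [S ::= [ ]]
(()[][])S ⇒ (()[][])[]   [S ::= [ ]]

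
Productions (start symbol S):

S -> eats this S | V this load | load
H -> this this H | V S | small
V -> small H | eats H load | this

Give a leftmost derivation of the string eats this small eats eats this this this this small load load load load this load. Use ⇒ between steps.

S ⇒ eats this S ⇒ eats this V this load ⇒ eats this small H this load ⇒ eats this small V S this load ⇒ eats this small eats H load S this load ⇒ eats this small eats V S load S this load ⇒ eats this small eats eats H load S load S this load ⇒ eats this small eats eats this this H load S load S this load ⇒ eats this small eats eats this this this this H load S load S this load ⇒ eats this small eats eats this this this this small load S load S this load ⇒ eats this small eats eats this this this this small load load load S this load ⇒ eats this small eats eats this this this this small load load load load this load

S ⇒ eats this S   [S -> eats this S]
eats this S ⇒ eats this V this load   [S -> V this load]
eats this V this load ⇒ eats this small H this load   [V -> small H]
eats this small H this load ⇒ eats this small V S this load   [H -> V S]
eats this small V S this load ⇒ eats this small eats H load S this load   [V -> eats H load]
eats this small eats H load S this load ⇒ eats this small eats V S load S this load   [H -> V S]
eats this small eats V S load S this load ⇒ eats this small eats eats H load S load S this load   [V -> eats H load]
eats this small eats eats H load S load S this load ⇒ eats this small eats eats this this H load S load S this load   [H -> this this H]
eats this small eats eats this this H load S load S this load ⇒ eats this small eats eats this this this this H load S load S this load   [H -> this this H]
eats this small eats eats this this this this H load S load S this load ⇒ eats this small eats eats this this this this small load S load S this load   [H -> small]
eats this small eats eats this this this this small load S load S this load ⇒ eats this small eats eats this this this this small load load load S this load   [S -> load]
eats this small eats eats this this this this small load load load S this load ⇒ eats this small eats eats this this this this small load load load load this load   [S -> load]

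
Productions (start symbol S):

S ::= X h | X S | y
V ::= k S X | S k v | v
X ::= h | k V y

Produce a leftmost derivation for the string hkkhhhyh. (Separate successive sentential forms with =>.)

S => XS   [S ::= X S]
XS => hS   [X ::= h]
hS => hXh   [S ::= X h]
hXh => hkVyh   [X ::= k V y]
hkVyh => hkkSXyh   [V ::= k S X]
hkkSXyh => hkkXhXyh   [S ::= X h]
hkkXhXyh => hkkhhXyh   [X ::= h]
hkkhhXyh => hkkhhhyh   [X ::= h]

S => XS => hS => hXh => hkVyh => hkkSXyh => hkkXhXyh => hkkhhXyh => hkkhhhyh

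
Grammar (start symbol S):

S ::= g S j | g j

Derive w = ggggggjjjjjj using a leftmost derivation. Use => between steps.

S=>gSj=>ggSjj=>gggSjjj=>ggggSjjjj=>gggggSjjjjj=>ggggggjjjjjj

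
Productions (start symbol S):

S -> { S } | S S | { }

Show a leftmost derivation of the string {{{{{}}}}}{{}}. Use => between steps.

S => SS => {S}S => {{S}}S => {{{S}}}S => {{{{S}}}}S => {{{{{}}}}}S => {{{{{}}}}}{S} => {{{{{}}}}}{{}}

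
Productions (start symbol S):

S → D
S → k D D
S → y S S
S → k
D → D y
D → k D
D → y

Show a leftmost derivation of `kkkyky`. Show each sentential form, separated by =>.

S => kDD   [S → k D D]
kDD => kkDD   [D → k D]
kkDD => kkkDD   [D → k D]
kkkDD => kkkyD   [D → y]
kkkyD => kkkykD   [D → k D]
kkkykD => kkkyky   [D → y]

S=>kDD=>kkDD=>kkkDD=>kkkyD=>kkkykD=>kkkyky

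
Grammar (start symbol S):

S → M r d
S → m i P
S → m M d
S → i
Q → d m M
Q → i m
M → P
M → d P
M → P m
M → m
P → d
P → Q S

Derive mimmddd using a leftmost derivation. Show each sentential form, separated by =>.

S => mMd => mPd => mQSd => mimSd => mimmMdd => mimmPdd => mimmddd

S => mMd   [S → m M d]
mMd => mPd   [M → P]
mPd => mQSd   [P → Q S]
mQSd => mimSd   [Q → i m]
mimSd => mimmMdd   [S → m M d]
mimmMdd => mimmPdd   [M → P]
mimmPdd => mimmddd   [P → d]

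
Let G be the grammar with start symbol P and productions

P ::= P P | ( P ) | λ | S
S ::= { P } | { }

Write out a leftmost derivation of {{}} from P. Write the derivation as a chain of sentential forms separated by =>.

P => S => {P} => {PP} => {SP} => {{P}P} => {{}P} => {{}}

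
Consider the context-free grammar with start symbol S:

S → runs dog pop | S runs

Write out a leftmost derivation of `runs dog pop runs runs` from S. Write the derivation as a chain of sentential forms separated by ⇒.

S ⇒ S runs ⇒ S runs runs ⇒ runs dog pop runs runs

S ⇒ S runs   [S → S runs]
S runs ⇒ S runs runs   [S → S runs]
S runs runs ⇒ runs dog pop runs runs   [S → runs dog pop]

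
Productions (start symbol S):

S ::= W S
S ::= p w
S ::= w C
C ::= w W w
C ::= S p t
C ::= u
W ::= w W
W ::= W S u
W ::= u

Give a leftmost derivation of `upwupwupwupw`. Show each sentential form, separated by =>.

S => WS => WSuS => WSuSuS => WSuSuSuS => uSuSuSuS => upwuSuSuS => upwupwuSuS => upwupwupwuS => upwupwupwupw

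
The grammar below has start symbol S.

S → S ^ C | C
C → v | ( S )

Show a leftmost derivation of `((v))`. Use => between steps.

S => C => (S) => (C) => ((S)) => ((C)) => ((v))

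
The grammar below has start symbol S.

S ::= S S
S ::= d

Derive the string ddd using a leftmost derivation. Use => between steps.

S => SS   [S ::= S S]
SS => SSS   [S ::= S S]
SSS => dSS   [S ::= d]
dSS => ddS   [S ::= d]
ddS => ddd   [S ::= d]

S => SS => SSS => dSS => ddS => ddd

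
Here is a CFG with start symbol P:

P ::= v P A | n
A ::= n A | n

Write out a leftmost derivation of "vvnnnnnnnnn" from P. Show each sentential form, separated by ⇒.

P ⇒ vPA   [P ::= v P A]
vPA ⇒ vvPAA   [P ::= v P A]
vvPAA ⇒ vvnAA   [P ::= n]
vvnAA ⇒ vvnnA   [A ::= n]
vvnnA ⇒ vvnnnA   [A ::= n A]
vvnnnA ⇒ vvnnnnA   [A ::= n A]
vvnnnnA ⇒ vvnnnnnA   [A ::= n A]
vvnnnnnA ⇒ vvnnnnnnA   [A ::= n A]
vvnnnnnnA ⇒ vvnnnnnnnA   [A ::= n A]
vvnnnnnnnA ⇒ vvnnnnnnnnA   [A ::= n A]
vvnnnnnnnnA ⇒ vvnnnnnnnnn   [A ::= n]

P ⇒ vPA ⇒ vvPAA ⇒ vvnAA ⇒ vvnnA ⇒ vvnnnA ⇒ vvnnnnA ⇒ vvnnnnnA ⇒ vvnnnnnnA ⇒ vvnnnnnnnA ⇒ vvnnnnnnnnA ⇒ vvnnnnnnnnn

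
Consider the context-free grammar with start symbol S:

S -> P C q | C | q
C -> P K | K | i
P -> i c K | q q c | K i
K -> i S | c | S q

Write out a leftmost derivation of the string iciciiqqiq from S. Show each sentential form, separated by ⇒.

S ⇒ PCq ⇒ icKCq ⇒ iciSCq ⇒ iciPCqCq ⇒ iciKiCqCq ⇒ iciciCqCq ⇒ iciciKqCq ⇒ iciciiSqCq ⇒ iciciiqqCq ⇒ iciciiqqiq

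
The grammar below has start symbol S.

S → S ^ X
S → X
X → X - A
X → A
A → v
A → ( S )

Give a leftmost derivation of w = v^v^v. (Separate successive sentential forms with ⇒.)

S⇒S^X⇒S^X^X⇒X^X^X⇒A^X^X⇒v^X^X⇒v^A^X⇒v^v^X⇒v^v^A⇒v^v^v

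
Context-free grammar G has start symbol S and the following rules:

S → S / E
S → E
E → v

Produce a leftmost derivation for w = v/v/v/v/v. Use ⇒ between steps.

S ⇒ S/E ⇒ S/E/E ⇒ S/E/E/E ⇒ S/E/E/E/E ⇒ E/E/E/E/E ⇒ v/E/E/E/E ⇒ v/v/E/E/E ⇒ v/v/v/E/E ⇒ v/v/v/v/E ⇒ v/v/v/v/v

S ⇒ S/E   [S → S / E]
S/E ⇒ S/E/E   [S → S / E]
S/E/E ⇒ S/E/E/E   [S → S / E]
S/E/E/E ⇒ S/E/E/E/E   [S → S / E]
S/E/E/E/E ⇒ E/E/E/E/E   [S → E]
E/E/E/E/E ⇒ v/E/E/E/E   [E → v]
v/E/E/E/E ⇒ v/v/E/E/E   [E → v]
v/v/E/E/E ⇒ v/v/v/E/E   [E → v]
v/v/v/E/E ⇒ v/v/v/v/E   [E → v]
v/v/v/v/E ⇒ v/v/v/v/v   [E → v]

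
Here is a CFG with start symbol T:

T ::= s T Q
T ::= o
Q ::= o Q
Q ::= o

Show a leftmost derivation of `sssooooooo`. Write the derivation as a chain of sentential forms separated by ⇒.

T ⇒ sTQ ⇒ ssTQQ ⇒ sssTQQQ ⇒ sssoQQQ ⇒ sssooQQQ ⇒ sssoooQQQ ⇒ sssooooQQQ ⇒ sssoooooQQ ⇒ sssooooooQ ⇒ sssooooooo

T ⇒ sTQ   [T ::= s T Q]
sTQ ⇒ ssTQQ   [T ::= s T Q]
ssTQQ ⇒ sssTQQQ   [T ::= s T Q]
sssTQQQ ⇒ sssoQQQ   [T ::= o]
sssoQQQ ⇒ sssooQQQ   [Q ::= o Q]
sssooQQQ ⇒ sssoooQQQ   [Q ::= o Q]
sssoooQQQ ⇒ sssooooQQQ   [Q ::= o Q]
sssooooQQQ ⇒ sssoooooQQ   [Q ::= o]
sssoooooQQ ⇒ sssooooooQ   [Q ::= o]
sssooooooQ ⇒ sssooooooo   [Q ::= o]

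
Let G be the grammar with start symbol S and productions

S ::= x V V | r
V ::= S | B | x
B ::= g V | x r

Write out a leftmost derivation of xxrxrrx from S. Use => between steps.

S=>xVV=>xSV=>xxVVV=>xxSVV=>xxrVV=>xxrSV=>xxrxVVV=>xxrxSVV=>xxrxrVV=>xxrxrSV=>xxrxrrV=>xxrxrrx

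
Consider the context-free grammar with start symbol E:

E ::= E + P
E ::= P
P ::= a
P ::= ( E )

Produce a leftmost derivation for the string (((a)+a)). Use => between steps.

E => P => (E) => (P) => ((E)) => ((E+P)) => ((P+P)) => (((E)+P)) => (((P)+P)) => (((a)+P)) => (((a)+a))

E => P   [E ::= P]
P => (E)   [P ::= ( E )]
(E) => (P)   [E ::= P]
(P) => ((E))   [P ::= ( E )]
((E)) => ((E+P))   [E ::= E + P]
((E+P)) => ((P+P))   [E ::= P]
((P+P)) => (((E)+P))   [P ::= ( E )]
(((E)+P)) => (((P)+P))   [E ::= P]
(((P)+P)) => (((a)+P))   [P ::= a]
(((a)+P)) => (((a)+a))   [P ::= a]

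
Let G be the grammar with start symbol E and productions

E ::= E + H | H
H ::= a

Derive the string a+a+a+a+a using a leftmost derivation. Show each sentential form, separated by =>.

E => E+H   [E ::= E + H]
E+H => E+H+H   [E ::= E + H]
E+H+H => E+H+H+H   [E ::= E + H]
E+H+H+H => E+H+H+H+H   [E ::= E + H]
E+H+H+H+H => H+H+H+H+H   [E ::= H]
H+H+H+H+H => a+H+H+H+H   [H ::= a]
a+H+H+H+H => a+a+H+H+H   [H ::= a]
a+a+H+H+H => a+a+a+H+H   [H ::= a]
a+a+a+H+H => a+a+a+a+H   [H ::= a]
a+a+a+a+H => a+a+a+a+a   [H ::= a]

E=>E+H=>E+H+H=>E+H+H+H=>E+H+H+H+H=>H+H+H+H+H=>a+H+H+H+H=>a+a+H+H+H=>a+a+a+H+H=>a+a+a+a+H=>a+a+a+a+a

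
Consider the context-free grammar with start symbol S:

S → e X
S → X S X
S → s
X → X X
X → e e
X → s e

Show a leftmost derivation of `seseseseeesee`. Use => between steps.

S => XSX => XXSX => XXXSX => seXXSX => seXXXSX => seXXXXSX => seseXXXSX => seseseXXSX => seseseseXSX => seseseseeeSX => seseseseeesX => seseseseeesee

S => XSX   [S → X S X]
XSX => XXSX   [X → X X]
XXSX => XXXSX   [X → X X]
XXXSX => seXXSX   [X → s e]
seXXSX => seXXXSX   [X → X X]
seXXXSX => seXXXXSX   [X → X X]
seXXXXSX => seseXXXSX   [X → s e]
seseXXXSX => seseseXXSX   [X → s e]
seseseXXSX => seseseseXSX   [X → s e]
seseseseXSX => seseseseeeSX   [X → e e]
seseseseeeSX => seseseseeesX   [S → s]
seseseseeesX => seseseseeesee   [X → e e]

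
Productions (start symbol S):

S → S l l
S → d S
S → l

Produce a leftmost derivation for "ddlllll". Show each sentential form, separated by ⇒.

S ⇒ dS   [S → d S]
dS ⇒ ddS   [S → d S]
ddS ⇒ ddSll   [S → S l l]
ddSll ⇒ ddSllll   [S → S l l]
ddSllll ⇒ ddlllll   [S → l]

S ⇒ dS ⇒ ddS ⇒ ddSll ⇒ ddSllll ⇒ ddlllll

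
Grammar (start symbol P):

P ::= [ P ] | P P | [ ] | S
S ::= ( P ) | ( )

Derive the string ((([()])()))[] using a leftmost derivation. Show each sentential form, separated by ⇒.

P ⇒ PP   [P ::= P P]
PP ⇒ SP   [P ::= S]
SP ⇒ (P)P   [S ::= ( P )]
(P)P ⇒ (S)P   [P ::= S]
(S)P ⇒ ((P))P   [S ::= ( P )]
((P))P ⇒ ((PP))P   [P ::= P P]
((PP))P ⇒ ((SP))P   [P ::= S]
((SP))P ⇒ (((P)P))P   [S ::= ( P )]
(((P)P))P ⇒ ((([P])P))P   [P ::= [ P ]]
((([P])P))P ⇒ ((([S])P))P   [P ::= S]
((([S])P))P ⇒ ((([()])P))P   [S ::= ( )]
((([()])P))P ⇒ ((([()])S))P   [P ::= S]
((([()])S))P ⇒ ((([()])()))P   [S ::= ( )]
((([()])()))P ⇒ ((([()])()))[]   [P ::= [ ]]

P⇒PP⇒SP⇒(P)P⇒(S)P⇒((P))P⇒((PP))P⇒((SP))P⇒(((P)P))P⇒((([P])P))P⇒((([S])P))P⇒((([()])P))P⇒((([()])S))P⇒((([()])()))P⇒((([()])()))[]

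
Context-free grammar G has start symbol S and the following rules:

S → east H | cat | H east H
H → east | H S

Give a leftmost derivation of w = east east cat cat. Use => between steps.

S => east H => east H S => east H S S => east east S S => east east cat S => east east cat cat

S => east H   [S → east H]
east H => east H S   [H → H S]
east H S => east H S S   [H → H S]
east H S S => east east S S   [H → east]
east east S S => east east cat S   [S → cat]
east east cat S => east east cat cat   [S → cat]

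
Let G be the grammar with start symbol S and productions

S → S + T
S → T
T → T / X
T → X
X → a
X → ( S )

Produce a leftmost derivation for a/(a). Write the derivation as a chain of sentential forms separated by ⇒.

S ⇒ T ⇒ T/X ⇒ X/X ⇒ a/X ⇒ a/(S) ⇒ a/(T) ⇒ a/(X) ⇒ a/(a)

S ⇒ T   [S → T]
T ⇒ T/X   [T → T / X]
T/X ⇒ X/X   [T → X]
X/X ⇒ a/X   [X → a]
a/X ⇒ a/(S)   [X → ( S )]
a/(S) ⇒ a/(T)   [S → T]
a/(T) ⇒ a/(X)   [T → X]
a/(X) ⇒ a/(a)   [X → a]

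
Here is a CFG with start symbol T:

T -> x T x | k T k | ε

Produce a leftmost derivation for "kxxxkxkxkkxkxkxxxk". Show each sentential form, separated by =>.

T => kTk   [T -> k T k]
kTk => kxTxk   [T -> x T x]
kxTxk => kxxTxxk   [T -> x T x]
kxxTxxk => kxxxTxxxk   [T -> x T x]
kxxxTxxxk => kxxxkTkxxxk   [T -> k T k]
kxxxkTkxxxk => kxxxkxTxkxxxk   [T -> x T x]
kxxxkxTxkxxxk => kxxxkxkTkxkxxxk   [T -> k T k]
kxxxkxkTkxkxxxk => kxxxkxkxTxkxkxxxk   [T -> x T x]
kxxxkxkxTxkxkxxxk => kxxxkxkxkTkxkxkxxxk   [T -> k T k]
kxxxkxkxkTkxkxkxxxk => kxxxkxkxkkxkxkxxxk   [T -> ε]

T => kTk => kxTxk => kxxTxxk => kxxxTxxxk => kxxxkTkxxxk => kxxxkxTxkxxxk => kxxxkxkTkxkxxxk => kxxxkxkxTxkxkxxxk => kxxxkxkxkTkxkxkxxxk => kxxxkxkxkkxkxkxxxk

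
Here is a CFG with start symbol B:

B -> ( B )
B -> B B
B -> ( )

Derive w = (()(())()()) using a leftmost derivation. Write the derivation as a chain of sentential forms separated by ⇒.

B ⇒ (B) ⇒ (BB) ⇒ (BBB) ⇒ (()BB) ⇒ (()BBB) ⇒ (()(B)BB) ⇒ (()(())BB) ⇒ (()(())()B) ⇒ (()(())()())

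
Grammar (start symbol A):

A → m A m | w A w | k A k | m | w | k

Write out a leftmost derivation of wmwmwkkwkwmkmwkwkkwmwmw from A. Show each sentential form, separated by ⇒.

A ⇒ wAw   [A → w A w]
wAw ⇒ wmAmw   [A → m A m]
wmAmw ⇒ wmwAwmw   [A → w A w]
wmwAwmw ⇒ wmwmAmwmw   [A → m A m]
wmwmAmwmw ⇒ wmwmwAwmwmw   [A → w A w]
wmwmwAwmwmw ⇒ wmwmwkAkwmwmw   [A → k A k]
wmwmwkAkwmwmw ⇒ wmwmwkkAkkwmwmw   [A → k A k]
wmwmwkkAkkwmwmw ⇒ wmwmwkkwAwkkwmwmw   [A → w A w]
wmwmwkkwAwkkwmwmw ⇒ wmwmwkkwkAkwkkwmwmw   [A → k A k]
wmwmwkkwkAkwkkwmwmw ⇒ wmwmwkkwkwAwkwkkwmwmw   [A → w A w]
wmwmwkkwkwAwkwkkwmwmw ⇒ wmwmwkkwkwmAmwkwkkwmwmw   [A → m A m]
wmwmwkkwkwmAmwkwkkwmwmw ⇒ wmwmwkkwkwmkmwkwkkwmwmw   [A → k]

A ⇒ wAw ⇒ wmAmw ⇒ wmwAwmw ⇒ wmwmAmwmw ⇒ wmwmwAwmwmw ⇒ wmwmwkAkwmwmw ⇒ wmwmwkkAkkwmwmw ⇒ wmwmwkkwAwkkwmwmw ⇒ wmwmwkkwkAkwkkwmwmw ⇒ wmwmwkkwkwAwkwkkwmwmw ⇒ wmwmwkkwkwmAmwkwkkwmwmw ⇒ wmwmwkkwkwmkmwkwkkwmwmw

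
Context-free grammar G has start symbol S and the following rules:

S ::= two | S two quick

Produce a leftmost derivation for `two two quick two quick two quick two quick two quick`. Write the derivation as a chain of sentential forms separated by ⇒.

S ⇒ S two quick   [S ::= S two quick]
S two quick ⇒ S two quick two quick   [S ::= S two quick]
S two quick two quick ⇒ S two quick two quick two quick   [S ::= S two quick]
S two quick two quick two quick ⇒ S two quick two quick two quick two quick   [S ::= S two quick]
S two quick two quick two quick two quick ⇒ S two quick two quick two quick two quick two quick   [S ::= S two quick]
S two quick two quick two quick two quick two quick ⇒ two two quick two quick two quick two quick two quick   [S ::= two]

S ⇒ S two quick ⇒ S two quick two quick ⇒ S two quick two quick two quick ⇒ S two quick two quick two quick two quick ⇒ S two quick two quick two quick two quick two quick ⇒ two two quick two quick two quick two quick two quick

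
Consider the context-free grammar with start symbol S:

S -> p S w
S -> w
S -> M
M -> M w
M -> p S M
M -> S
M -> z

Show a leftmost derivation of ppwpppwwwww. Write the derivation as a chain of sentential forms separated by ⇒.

S ⇒ pSw   [S -> p S w]
pSw ⇒ pMw   [S -> M]
pMw ⇒ ppSMw   [M -> p S M]
ppSMw ⇒ ppwMw   [S -> w]
ppwMw ⇒ ppwSw   [M -> S]
ppwSw ⇒ ppwpSww   [S -> p S w]
ppwpSww ⇒ ppwppSwww   [S -> p S w]
ppwppSwww ⇒ ppwpppSwwww   [S -> p S w]
ppwpppSwwww ⇒ ppwpppwwwww   [S -> w]

S⇒pSw⇒pMw⇒ppSMw⇒ppwMw⇒ppwSw⇒ppwpSww⇒ppwppSwww⇒ppwpppSwwww⇒ppwpppwwwww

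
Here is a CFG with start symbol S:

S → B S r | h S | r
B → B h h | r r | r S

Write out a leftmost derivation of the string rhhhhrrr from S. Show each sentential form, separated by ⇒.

S ⇒ BSr   [S → B S r]
BSr ⇒ rSSr   [B → r S]
rSSr ⇒ rhSSr   [S → h S]
rhSSr ⇒ rhhSSr   [S → h S]
rhhSSr ⇒ rhhhSSr   [S → h S]
rhhhSSr ⇒ rhhhhSSr   [S → h S]
rhhhhSSr ⇒ rhhhhrSr   [S → r]
rhhhhrSr ⇒ rhhhhrrr   [S → r]

S ⇒ BSr ⇒ rSSr ⇒ rhSSr ⇒ rhhSSr ⇒ rhhhSSr ⇒ rhhhhSSr ⇒ rhhhhrSr ⇒ rhhhhrrr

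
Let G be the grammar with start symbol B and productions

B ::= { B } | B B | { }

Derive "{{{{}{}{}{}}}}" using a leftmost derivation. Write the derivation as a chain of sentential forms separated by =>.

B => {B} => {{B}} => {{{B}}} => {{{BB}}} => {{{BBB}}} => {{{BBBB}}} => {{{{}BBB}}} => {{{{}{}BB}}} => {{{{}{}{}B}}} => {{{{}{}{}{}}}}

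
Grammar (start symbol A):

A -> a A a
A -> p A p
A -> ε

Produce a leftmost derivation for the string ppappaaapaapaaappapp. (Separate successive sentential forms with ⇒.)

A ⇒ pAp   [A -> p A p]
pAp ⇒ ppApp   [A -> p A p]
ppApp ⇒ ppaAapp   [A -> a A a]
ppaAapp ⇒ ppapApapp   [A -> p A p]
ppapApapp ⇒ ppappAppapp   [A -> p A p]
ppappAppapp ⇒ ppappaAappapp   [A -> a A a]
ppappaAappapp ⇒ ppappaaAaappapp   [A -> a A a]
ppappaaAaappapp ⇒ ppappaaaAaaappapp   [A -> a A a]
ppappaaaAaaappapp ⇒ ppappaaapApaaappapp   [A -> p A p]
ppappaaapApaaappapp ⇒ ppappaaapaAapaaappapp   [A -> a A a]
ppappaaapaAapaaappapp ⇒ ppappaaapaapaaappapp   [A -> ε]

A ⇒ pAp ⇒ ppApp ⇒ ppaAapp ⇒ ppapApapp ⇒ ppappAppapp ⇒ ppappaAappapp ⇒ ppappaaAaappapp ⇒ ppappaaaAaaappapp ⇒ ppappaaapApaaappapp ⇒ ppappaaapaAapaaappapp ⇒ ppappaaapaapaaappapp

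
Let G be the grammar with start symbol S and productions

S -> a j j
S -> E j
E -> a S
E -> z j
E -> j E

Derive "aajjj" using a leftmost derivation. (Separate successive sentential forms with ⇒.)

S⇒Ej⇒aSj⇒aajjj

S ⇒ Ej   [S -> E j]
Ej ⇒ aSj   [E -> a S]
aSj ⇒ aajjj   [S -> a j j]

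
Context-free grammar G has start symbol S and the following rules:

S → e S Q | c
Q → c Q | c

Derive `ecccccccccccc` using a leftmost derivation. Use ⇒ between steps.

S⇒eSQ⇒ecQ⇒eccQ⇒ecccQ⇒eccccQ⇒ecccccQ⇒eccccccQ⇒ecccccccQ⇒eccccccccQ⇒ecccccccccQ⇒eccccccccccQ⇒ecccccccccccQ⇒ecccccccccccc

S ⇒ eSQ   [S → e S Q]
eSQ ⇒ ecQ   [S → c]
ecQ ⇒ eccQ   [Q → c Q]
eccQ ⇒ ecccQ   [Q → c Q]
ecccQ ⇒ eccccQ   [Q → c Q]
eccccQ ⇒ ecccccQ   [Q → c Q]
ecccccQ ⇒ eccccccQ   [Q → c Q]
eccccccQ ⇒ ecccccccQ   [Q → c Q]
ecccccccQ ⇒ eccccccccQ   [Q → c Q]
eccccccccQ ⇒ ecccccccccQ   [Q → c Q]
ecccccccccQ ⇒ eccccccccccQ   [Q → c Q]
eccccccccccQ ⇒ ecccccccccccQ   [Q → c Q]
ecccccccccccQ ⇒ ecccccccccccc   [Q → c]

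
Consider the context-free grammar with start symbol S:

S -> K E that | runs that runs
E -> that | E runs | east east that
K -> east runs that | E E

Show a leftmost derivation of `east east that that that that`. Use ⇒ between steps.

S ⇒ K E that   [S -> K E that]
K E that ⇒ E E E that   [K -> E E]
E E E that ⇒ east east that E E that   [E -> east east that]
east east that E E that ⇒ east east that that E that   [E -> that]
east east that that E that ⇒ east east that that that that   [E -> that]

S ⇒ K E that ⇒ E E E that ⇒ east east that E E that ⇒ east east that that E that ⇒ east east that that that that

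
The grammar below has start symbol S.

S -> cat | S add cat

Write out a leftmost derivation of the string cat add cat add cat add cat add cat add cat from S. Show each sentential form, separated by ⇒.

S ⇒ S add cat ⇒ S add cat add cat ⇒ S add cat add cat add cat ⇒ S add cat add cat add cat add cat ⇒ S add cat add cat add cat add cat add cat ⇒ cat add cat add cat add cat add cat add cat

S ⇒ S add cat   [S -> S add cat]
S add cat ⇒ S add cat add cat   [S -> S add cat]
S add cat add cat ⇒ S add cat add cat add cat   [S -> S add cat]
S add cat add cat add cat ⇒ S add cat add cat add cat add cat   [S -> S add cat]
S add cat add cat add cat add cat ⇒ S add cat add cat add cat add cat add cat   [S -> S add cat]
S add cat add cat add cat add cat add cat ⇒ cat add cat add cat add cat add cat add cat   [S -> cat]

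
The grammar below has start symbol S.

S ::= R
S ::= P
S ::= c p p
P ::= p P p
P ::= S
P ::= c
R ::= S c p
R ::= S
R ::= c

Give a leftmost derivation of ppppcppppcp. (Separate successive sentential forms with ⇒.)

S ⇒ R   [S ::= R]
R ⇒ Scp   [R ::= S c p]
Scp ⇒ Pcp   [S ::= P]
Pcp ⇒ pPpcp   [P ::= p P p]
pPpcp ⇒ ppPppcp   [P ::= p P p]
ppPppcp ⇒ pppPpppcp   [P ::= p P p]
pppPpppcp ⇒ ppppPppppcp   [P ::= p P p]
ppppPppppcp ⇒ ppppcppppcp   [P ::= c]

S ⇒ R ⇒ Scp ⇒ Pcp ⇒ pPpcp ⇒ ppPppcp ⇒ pppPpppcp ⇒ ppppPppppcp ⇒ ppppcppppcp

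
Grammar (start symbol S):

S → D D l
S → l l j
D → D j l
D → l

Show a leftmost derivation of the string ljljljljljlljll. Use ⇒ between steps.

S ⇒ DDl ⇒ DjlDl ⇒ DjljlDl ⇒ DjljljlDl ⇒ DjljljljlDl ⇒ DjljljljljlDl ⇒ ljljljljljlDl ⇒ ljljljljljlDjll ⇒ ljljljljljlljll

S ⇒ DDl   [S → D D l]
DDl ⇒ DjlDl   [D → D j l]
DjlDl ⇒ DjljlDl   [D → D j l]
DjljlDl ⇒ DjljljlDl   [D → D j l]
DjljljlDl ⇒ DjljljljlDl   [D → D j l]
DjljljljlDl ⇒ DjljljljljlDl   [D → D j l]
DjljljljljlDl ⇒ ljljljljljlDl   [D → l]
ljljljljljlDl ⇒ ljljljljljlDjll   [D → D j l]
ljljljljljlDjll ⇒ ljljljljljlljll   [D → l]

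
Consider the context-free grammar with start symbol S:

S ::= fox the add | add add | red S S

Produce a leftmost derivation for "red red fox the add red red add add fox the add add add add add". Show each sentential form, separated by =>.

S => red S S => red red S S S => red red fox the add S S => red red fox the add red S S S => red red fox the add red red S S S S => red red fox the add red red add add S S S => red red fox the add red red add add fox the add S S => red red fox the add red red add add fox the add add add S => red red fox the add red red add add fox the add add add add add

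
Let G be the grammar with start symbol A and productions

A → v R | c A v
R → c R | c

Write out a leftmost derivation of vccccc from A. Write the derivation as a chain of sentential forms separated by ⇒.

A ⇒ vR   [A → v R]
vR ⇒ vcR   [R → c R]
vcR ⇒ vccR   [R → c R]
vccR ⇒ vcccR   [R → c R]
vcccR ⇒ vccccR   [R → c R]
vccccR ⇒ vccccc   [R → c]

A ⇒ vR ⇒ vcR ⇒ vccR ⇒ vcccR ⇒ vccccR ⇒ vccccc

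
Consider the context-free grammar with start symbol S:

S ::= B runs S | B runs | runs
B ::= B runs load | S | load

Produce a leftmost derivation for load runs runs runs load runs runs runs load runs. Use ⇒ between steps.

S ⇒ B runs S ⇒ load runs S ⇒ load runs B runs S ⇒ load runs B runs load runs S ⇒ load runs S runs load runs S ⇒ load runs runs runs load runs S ⇒ load runs runs runs load runs B runs ⇒ load runs runs runs load runs B runs load runs ⇒ load runs runs runs load runs S runs load runs ⇒ load runs runs runs load runs runs runs load runs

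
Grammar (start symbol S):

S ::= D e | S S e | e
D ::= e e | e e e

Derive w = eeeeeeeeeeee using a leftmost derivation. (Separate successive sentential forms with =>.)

S => SSe => DeSe => eeeeSe => eeeeSSee => eeeeDeSee => eeeeeeeSee => eeeeeeeDeee => eeeeeeeeeeee

S => SSe   [S ::= S S e]
SSe => DeSe   [S ::= D e]
DeSe => eeeeSe   [D ::= e e e]
eeeeSe => eeeeSSee   [S ::= S S e]
eeeeSSee => eeeeDeSee   [S ::= D e]
eeeeDeSee => eeeeeeeSee   [D ::= e e]
eeeeeeeSee => eeeeeeeDeee   [S ::= D e]
eeeeeeeDeee => eeeeeeeeeeee   [D ::= e e]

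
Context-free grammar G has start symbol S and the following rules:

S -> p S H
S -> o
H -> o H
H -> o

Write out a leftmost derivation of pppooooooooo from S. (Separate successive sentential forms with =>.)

S => pSH   [S -> p S H]
pSH => ppSHH   [S -> p S H]
ppSHH => pppSHHH   [S -> p S H]
pppSHHH => pppoHHH   [S -> o]
pppoHHH => pppooHHH   [H -> o H]
pppooHHH => pppoooHHH   [H -> o H]
pppoooHHH => pppooooHHH   [H -> o H]
pppooooHHH => pppoooooHH   [H -> o]
pppoooooHH => pppooooooHH   [H -> o H]
pppooooooHH => pppoooooooH   [H -> o]
pppoooooooH => pppooooooooH   [H -> o H]
pppooooooooH => pppooooooooo   [H -> o]

S => pSH => ppSHH => pppSHHH => pppoHHH => pppooHHH => pppoooHHH => pppooooHHH => pppoooooHH => pppooooooHH => pppoooooooH => pppooooooooH => pppooooooooo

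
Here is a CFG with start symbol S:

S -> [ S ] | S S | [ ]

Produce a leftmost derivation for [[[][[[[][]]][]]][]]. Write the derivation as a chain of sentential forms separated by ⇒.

S ⇒ [S] ⇒ [SS] ⇒ [[S]S] ⇒ [[SS]S] ⇒ [[[]S]S] ⇒ [[[][S]]S] ⇒ [[[][SS]]S] ⇒ [[[][[S]S]]S] ⇒ [[[][[[S]]S]]S] ⇒ [[[][[[SS]]S]]S] ⇒ [[[][[[[]S]]S]]S] ⇒ [[[][[[[][]]]S]]S] ⇒ [[[][[[[][]]][]]]S] ⇒ [[[][[[[][]]][]]][]]

S ⇒ [S]   [S -> [ S ]]
[S] ⇒ [SS]   [S -> S S]
[SS] ⇒ [[S]S]   [S -> [ S ]]
[[S]S] ⇒ [[SS]S]   [S -> S S]
[[SS]S] ⇒ [[[]S]S]   [S -> [ ]]
[[[]S]S] ⇒ [[[][S]]S]   [S -> [ S ]]
[[[][S]]S] ⇒ [[[][SS]]S]   [S -> S S]
[[[][SS]]S] ⇒ [[[][[S]S]]S]   [S -> [ S ]]
[[[][[S]S]]S] ⇒ [[[][[[S]]S]]S]   [S -> [ S ]]
[[[][[[S]]S]]S] ⇒ [[[][[[SS]]S]]S]   [S -> S S]
[[[][[[SS]]S]]S] ⇒ [[[][[[[]S]]S]]S]   [S -> [ ]]
[[[][[[[]S]]S]]S] ⇒ [[[][[[[][]]]S]]S]   [S -> [ ]]
[[[][[[[][]]]S]]S] ⇒ [[[][[[[][]]][]]]S]   [S -> [ ]]
[[[][[[[][]]][]]]S] ⇒ [[[][[[[][]]][]]][]]   [S -> [ ]]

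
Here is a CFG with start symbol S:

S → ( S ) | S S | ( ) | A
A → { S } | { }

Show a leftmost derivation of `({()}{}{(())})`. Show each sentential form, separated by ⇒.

S ⇒ (S) ⇒ (SS) ⇒ (AS) ⇒ ({S}S) ⇒ ({()}S) ⇒ ({()}SS) ⇒ ({()}AS) ⇒ ({()}{}S) ⇒ ({()}{}A) ⇒ ({()}{}{S}) ⇒ ({()}{}{(S)}) ⇒ ({()}{}{(())})

S ⇒ (S)   [S → ( S )]
(S) ⇒ (SS)   [S → S S]
(SS) ⇒ (AS)   [S → A]
(AS) ⇒ ({S}S)   [A → { S }]
({S}S) ⇒ ({()}S)   [S → ( )]
({()}S) ⇒ ({()}SS)   [S → S S]
({()}SS) ⇒ ({()}AS)   [S → A]
({()}AS) ⇒ ({()}{}S)   [A → { }]
({()}{}S) ⇒ ({()}{}A)   [S → A]
({()}{}A) ⇒ ({()}{}{S})   [A → { S }]
({()}{}{S}) ⇒ ({()}{}{(S)})   [S → ( S )]
({()}{}{(S)}) ⇒ ({()}{}{(())})   [S → ( )]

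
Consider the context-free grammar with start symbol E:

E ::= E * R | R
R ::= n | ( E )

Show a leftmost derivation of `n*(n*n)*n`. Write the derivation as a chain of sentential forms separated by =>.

E=>E*R=>E*R*R=>R*R*R=>n*R*R=>n*(E)*R=>n*(E*R)*R=>n*(R*R)*R=>n*(n*R)*R=>n*(n*n)*R=>n*(n*n)*n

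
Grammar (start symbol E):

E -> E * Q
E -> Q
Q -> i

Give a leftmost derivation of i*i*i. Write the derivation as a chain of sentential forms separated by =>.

E => E*Q => E*Q*Q => Q*Q*Q => i*Q*Q => i*i*Q => i*i*i

E => E*Q   [E -> E * Q]
E*Q => E*Q*Q   [E -> E * Q]
E*Q*Q => Q*Q*Q   [E -> Q]
Q*Q*Q => i*Q*Q   [Q -> i]
i*Q*Q => i*i*Q   [Q -> i]
i*i*Q => i*i*i   [Q -> i]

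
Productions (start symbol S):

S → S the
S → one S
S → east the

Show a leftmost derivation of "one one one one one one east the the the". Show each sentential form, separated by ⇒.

S ⇒ one S   [S → one S]
one S ⇒ one one S   [S → one S]
one one S ⇒ one one S the   [S → S the]
one one S the ⇒ one one one S the   [S → one S]
one one one S the ⇒ one one one S the the   [S → S the]
one one one S the the ⇒ one one one one S the the   [S → one S]
one one one one S the the ⇒ one one one one one S the the   [S → one S]
one one one one one S the the ⇒ one one one one one one S the the   [S → one S]
one one one one one one S the the ⇒ one one one one one one east the the the   [S → east the]

S ⇒ one S ⇒ one one S ⇒ one one S the ⇒ one one one S the ⇒ one one one S the the ⇒ one one one one S the the ⇒ one one one one one S the the ⇒ one one one one one one S the the ⇒ one one one one one one east the the the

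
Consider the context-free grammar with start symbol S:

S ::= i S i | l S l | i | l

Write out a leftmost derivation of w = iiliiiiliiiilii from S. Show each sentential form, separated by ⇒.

S ⇒ iSi   [S ::= i S i]
iSi ⇒ iiSii   [S ::= i S i]
iiSii ⇒ iilSlii   [S ::= l S l]
iilSlii ⇒ iiliSilii   [S ::= i S i]
iiliSilii ⇒ iiliiSiilii   [S ::= i S i]
iiliiSiilii ⇒ iiliiiSiiilii   [S ::= i S i]
iiliiiSiiilii ⇒ iiliiiiSiiiilii   [S ::= i S i]
iiliiiiSiiiilii ⇒ iiliiiiliiiilii   [S ::= l]

S ⇒ iSi ⇒ iiSii ⇒ iilSlii ⇒ iiliSilii ⇒ iiliiSiilii ⇒ iiliiiSiiilii ⇒ iiliiiiSiiiilii ⇒ iiliiiiliiiilii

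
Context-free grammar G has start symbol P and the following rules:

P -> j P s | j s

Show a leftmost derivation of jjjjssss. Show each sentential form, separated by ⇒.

P⇒jPs⇒jjPss⇒jjjPsss⇒jjjjssss

P ⇒ jPs   [P -> j P s]
jPs ⇒ jjPss   [P -> j P s]
jjPss ⇒ jjjPsss   [P -> j P s]
jjjPsss ⇒ jjjjssss   [P -> j s]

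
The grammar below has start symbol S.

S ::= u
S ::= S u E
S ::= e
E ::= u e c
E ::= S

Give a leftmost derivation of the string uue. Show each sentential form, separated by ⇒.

S ⇒ SuE ⇒ uuE ⇒ uuS ⇒ uue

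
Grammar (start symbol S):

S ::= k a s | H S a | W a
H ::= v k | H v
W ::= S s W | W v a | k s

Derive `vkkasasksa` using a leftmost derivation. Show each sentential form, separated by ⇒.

S⇒Wa⇒SsWa⇒HSasWa⇒vkSasWa⇒vkkasasWa⇒vkkasasksa

S ⇒ Wa   [S ::= W a]
Wa ⇒ SsWa   [W ::= S s W]
SsWa ⇒ HSasWa   [S ::= H S a]
HSasWa ⇒ vkSasWa   [H ::= v k]
vkSasWa ⇒ vkkasasWa   [S ::= k a s]
vkkasasWa ⇒ vkkasasksa   [W ::= k s]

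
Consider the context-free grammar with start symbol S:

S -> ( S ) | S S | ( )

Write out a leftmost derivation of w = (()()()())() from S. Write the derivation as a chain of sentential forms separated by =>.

S => SS => (S)S => (SS)S => (SSS)S => (SSSS)S => (()SSS)S => (()()SS)S => (()()()S)S => (()()()())S => (()()()())()

S => SS   [S -> S S]
SS => (S)S   [S -> ( S )]
(S)S => (SS)S   [S -> S S]
(SS)S => (SSS)S   [S -> S S]
(SSS)S => (SSSS)S   [S -> S S]
(SSSS)S => (()SSS)S   [S -> ( )]
(()SSS)S => (()()SS)S   [S -> ( )]
(()()SS)S => (()()()S)S   [S -> ( )]
(()()()S)S => (()()()())S   [S -> ( )]
(()()()())S => (()()()())()   [S -> ( )]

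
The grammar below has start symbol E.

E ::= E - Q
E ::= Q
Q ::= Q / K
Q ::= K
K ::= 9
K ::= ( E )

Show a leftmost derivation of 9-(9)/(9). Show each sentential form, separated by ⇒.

E ⇒ E-Q ⇒ Q-Q ⇒ K-Q ⇒ 9-Q ⇒ 9-Q/K ⇒ 9-K/K ⇒ 9-(E)/K ⇒ 9-(Q)/K ⇒ 9-(K)/K ⇒ 9-(9)/K ⇒ 9-(9)/(E) ⇒ 9-(9)/(Q) ⇒ 9-(9)/(K) ⇒ 9-(9)/(9)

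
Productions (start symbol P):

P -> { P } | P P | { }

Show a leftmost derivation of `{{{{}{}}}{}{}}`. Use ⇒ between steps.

P ⇒ {P} ⇒ {PP} ⇒ {PPP} ⇒ {{P}PP} ⇒ {{{P}}PP} ⇒ {{{PP}}PP} ⇒ {{{{}P}}PP} ⇒ {{{{}{}}}PP} ⇒ {{{{}{}}}{}P} ⇒ {{{{}{}}}{}{}}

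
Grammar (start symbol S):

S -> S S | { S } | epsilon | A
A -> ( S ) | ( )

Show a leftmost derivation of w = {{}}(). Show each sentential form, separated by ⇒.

S ⇒ SS ⇒ {S}S ⇒ {{S}}S ⇒ {{}}S ⇒ {{}}A ⇒ {{}}()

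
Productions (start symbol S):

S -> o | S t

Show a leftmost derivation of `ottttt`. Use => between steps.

S => St => Stt => Sttt => Stttt => Sttttt => ottttt

S => St   [S -> S t]
St => Stt   [S -> S t]
Stt => Sttt   [S -> S t]
Sttt => Stttt   [S -> S t]
Stttt => Sttttt   [S -> S t]
Sttttt => ottttt   [S -> o]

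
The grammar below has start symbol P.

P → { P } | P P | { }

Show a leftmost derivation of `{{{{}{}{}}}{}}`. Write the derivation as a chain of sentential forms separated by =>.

P => {P} => {PP} => {{P}P} => {{{P}}P} => {{{PP}}P} => {{{PPP}}P} => {{{{}PP}}P} => {{{{}{}P}}P} => {{{{}{}{}}}P} => {{{{}{}{}}}{}}

P => {P}   [P → { P }]
{P} => {PP}   [P → P P]
{PP} => {{P}P}   [P → { P }]
{{P}P} => {{{P}}P}   [P → { P }]
{{{P}}P} => {{{PP}}P}   [P → P P]
{{{PP}}P} => {{{PPP}}P}   [P → P P]
{{{PPP}}P} => {{{{}PP}}P}   [P → { }]
{{{{}PP}}P} => {{{{}{}P}}P}   [P → { }]
{{{{}{}P}}P} => {{{{}{}{}}}P}   [P → { }]
{{{{}{}{}}}P} => {{{{}{}{}}}{}}   [P → { }]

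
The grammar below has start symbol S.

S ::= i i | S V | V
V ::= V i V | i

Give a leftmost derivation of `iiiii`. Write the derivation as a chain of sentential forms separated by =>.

S => V => ViV => ViViV => iiViV => iiiiV => iiiii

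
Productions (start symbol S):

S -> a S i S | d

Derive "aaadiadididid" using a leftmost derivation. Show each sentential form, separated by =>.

S => aSiS   [S -> a S i S]
aSiS => aaSiSiS   [S -> a S i S]
aaSiSiS => aaaSiSiSiS   [S -> a S i S]
aaaSiSiSiS => aaadiSiSiS   [S -> d]
aaadiSiSiS => aaadiaSiSiSiS   [S -> a S i S]
aaadiaSiSiSiS => aaadiadiSiSiS   [S -> d]
aaadiadiSiSiS => aaadiadidiSiS   [S -> d]
aaadiadidiSiS => aaadiadididiS   [S -> d]
aaadiadididiS => aaadiadididid   [S -> d]

S => aSiS => aaSiSiS => aaaSiSiSiS => aaadiSiSiS => aaadiaSiSiSiS => aaadiadiSiSiS => aaadiadidiSiS => aaadiadididiS => aaadiadididid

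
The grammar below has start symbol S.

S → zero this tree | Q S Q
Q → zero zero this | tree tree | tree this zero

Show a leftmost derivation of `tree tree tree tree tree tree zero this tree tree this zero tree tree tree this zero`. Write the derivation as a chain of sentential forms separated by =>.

S => Q S Q => tree tree S Q => tree tree Q S Q Q => tree tree tree tree S Q Q => tree tree tree tree Q S Q Q Q => tree tree tree tree tree tree S Q Q Q => tree tree tree tree tree tree zero this tree Q Q Q => tree tree tree tree tree tree zero this tree tree this zero Q Q => tree tree tree tree tree tree zero this tree tree this zero tree tree Q => tree tree tree tree tree tree zero this tree tree this zero tree tree tree this zero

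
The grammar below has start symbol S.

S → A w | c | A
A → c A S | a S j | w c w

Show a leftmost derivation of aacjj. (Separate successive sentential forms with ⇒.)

S ⇒ A   [S → A]
A ⇒ aSj   [A → a S j]
aSj ⇒ aAj   [S → A]
aAj ⇒ aaSjj   [A → a S j]
aaSjj ⇒ aacjj   [S → c]

S ⇒ A ⇒ aSj ⇒ aAj ⇒ aaSjj ⇒ aacjj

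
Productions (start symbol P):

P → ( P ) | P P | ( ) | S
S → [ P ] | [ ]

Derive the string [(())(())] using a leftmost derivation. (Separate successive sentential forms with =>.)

P=>S=>[P]=>[PP]=>[(P)P]=>[(())P]=>[(())(P)]=>[(())(())]

P => S   [P → S]
S => [P]   [S → [ P ]]
[P] => [PP]   [P → P P]
[PP] => [(P)P]   [P → ( P )]
[(P)P] => [(())P]   [P → ( )]
[(())P] => [(())(P)]   [P → ( P )]
[(())(P)] => [(())(())]   [P → ( )]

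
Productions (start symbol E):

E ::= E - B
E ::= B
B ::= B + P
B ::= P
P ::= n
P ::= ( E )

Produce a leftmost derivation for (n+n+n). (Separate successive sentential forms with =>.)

E => B => P => (E) => (B) => (B+P) => (B+P+P) => (P+P+P) => (n+P+P) => (n+n+P) => (n+n+n)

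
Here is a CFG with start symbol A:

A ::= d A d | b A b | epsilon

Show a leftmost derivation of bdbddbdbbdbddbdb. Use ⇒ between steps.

A⇒bAb⇒bdAdb⇒bdbAbdb⇒bdbdAdbdb⇒bdbddAddbdb⇒bdbddbAbddbdb⇒bdbddbdAdbddbdb⇒bdbddbdbAbdbddbdb⇒bdbddbdbbdbddbdb

A ⇒ bAb   [A ::= b A b]
bAb ⇒ bdAdb   [A ::= d A d]
bdAdb ⇒ bdbAbdb   [A ::= b A b]
bdbAbdb ⇒ bdbdAdbdb   [A ::= d A d]
bdbdAdbdb ⇒ bdbddAddbdb   [A ::= d A d]
bdbddAddbdb ⇒ bdbddbAbddbdb   [A ::= b A b]
bdbddbAbddbdb ⇒ bdbddbdAdbddbdb   [A ::= d A d]
bdbddbdAdbddbdb ⇒ bdbddbdbAbdbddbdb   [A ::= b A b]
bdbddbdbAbdbddbdb ⇒ bdbddbdbbdbddbdb   [A ::= epsilon]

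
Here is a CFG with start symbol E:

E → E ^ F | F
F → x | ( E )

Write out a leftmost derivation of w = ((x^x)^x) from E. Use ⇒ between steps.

E⇒F⇒(E)⇒(E^F)⇒(F^F)⇒((E)^F)⇒((E^F)^F)⇒((F^F)^F)⇒((x^F)^F)⇒((x^x)^F)⇒((x^x)^x)

E ⇒ F   [E → F]
F ⇒ (E)   [F → ( E )]
(E) ⇒ (E^F)   [E → E ^ F]
(E^F) ⇒ (F^F)   [E → F]
(F^F) ⇒ ((E)^F)   [F → ( E )]
((E)^F) ⇒ ((E^F)^F)   [E → E ^ F]
((E^F)^F) ⇒ ((F^F)^F)   [E → F]
((F^F)^F) ⇒ ((x^F)^F)   [F → x]
((x^F)^F) ⇒ ((x^x)^F)   [F → x]
((x^x)^F) ⇒ ((x^x)^x)   [F → x]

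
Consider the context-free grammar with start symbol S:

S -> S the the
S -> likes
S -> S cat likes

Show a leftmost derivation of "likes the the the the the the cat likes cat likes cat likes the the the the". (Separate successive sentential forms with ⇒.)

S ⇒ S the the ⇒ S the the the the ⇒ S cat likes the the the the ⇒ S cat likes cat likes the the the the ⇒ S cat likes cat likes cat likes the the the the ⇒ S the the cat likes cat likes cat likes the the the the ⇒ S the the the the cat likes cat likes cat likes the the the the ⇒ S the the the the the the cat likes cat likes cat likes the the the the ⇒ likes the the the the the the cat likes cat likes cat likes the the the the

S ⇒ S the the   [S -> S the the]
S the the ⇒ S the the the the   [S -> S the the]
S the the the the ⇒ S cat likes the the the the   [S -> S cat likes]
S cat likes the the the the ⇒ S cat likes cat likes the the the the   [S -> S cat likes]
S cat likes cat likes the the the the ⇒ S cat likes cat likes cat likes the the the the   [S -> S cat likes]
S cat likes cat likes cat likes the the the the ⇒ S the the cat likes cat likes cat likes the the the the   [S -> S the the]
S the the cat likes cat likes cat likes the the the the ⇒ S the the the the cat likes cat likes cat likes the the the the   [S -> S the the]
S the the the the cat likes cat likes cat likes the the the the ⇒ S the the the the the the cat likes cat likes cat likes the the the the   [S -> S the the]
S the the the the the the cat likes cat likes cat likes the the the the ⇒ likes the the the the the the cat likes cat likes cat likes the the the the   [S -> likes]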